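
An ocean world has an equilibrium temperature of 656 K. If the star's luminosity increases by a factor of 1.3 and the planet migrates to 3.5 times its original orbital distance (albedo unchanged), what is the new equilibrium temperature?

T_eq ≈ 374 K

T_eq ∝ L^(1/4) · d^(−1/2).
T′ = 656 × 1.3^(1/4) / 3.5^(1/2) = 374 K.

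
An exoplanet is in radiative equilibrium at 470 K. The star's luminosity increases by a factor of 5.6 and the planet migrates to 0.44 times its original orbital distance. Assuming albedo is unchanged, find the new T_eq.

T_eq ∝ L^(1/4) · d^(−1/2).
T′ = 470 × 5.6^(1/4) / 0.44^(1/2) = 1090 K.

T_eq ≈ 1090 K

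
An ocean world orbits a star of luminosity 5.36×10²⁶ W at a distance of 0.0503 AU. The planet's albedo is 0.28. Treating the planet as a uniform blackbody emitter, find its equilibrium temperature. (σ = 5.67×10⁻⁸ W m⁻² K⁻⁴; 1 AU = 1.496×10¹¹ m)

T_eq ≈ 1240 K

d = 0.0503 AU = 7.52×10⁹ m.
Flux: S = L/(4πd²) = 5.36×10²⁶/(4π×(7.52×10⁹)²) = 7.53×10⁵ W m⁻².
Energy balance: absorbed = emitted ⇒ πR²·S(1−A) = 4πR²·σT_eq⁴, so T_eq⁴ = S(1−A)/(4σ).
T_eq = [7.53×10⁵ × 0.72 / (4 × 5.67×10⁻⁸)]^(1/4) = (2.39×10¹²)^(1/4) = 1240 K.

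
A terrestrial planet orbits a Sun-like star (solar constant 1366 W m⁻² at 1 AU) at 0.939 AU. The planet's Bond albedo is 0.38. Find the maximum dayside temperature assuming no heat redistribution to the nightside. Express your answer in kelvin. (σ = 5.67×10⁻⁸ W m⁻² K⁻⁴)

Flux at 0.939 AU: S = 1366/0.939² = 1550 W m⁻².
With no redistribution each surface element balances locally: S(1−A) = σT⁴.
T = [1550 × 0.62 / 5.67×10⁻⁸]^(1/4) = (1.69×10¹⁰)^(1/4) = 361 K.

T_ss ≈ 361 K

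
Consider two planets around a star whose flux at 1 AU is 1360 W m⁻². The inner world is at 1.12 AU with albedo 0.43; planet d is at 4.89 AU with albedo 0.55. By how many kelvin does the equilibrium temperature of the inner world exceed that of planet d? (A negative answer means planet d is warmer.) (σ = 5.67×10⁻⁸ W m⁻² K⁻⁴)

ΔT ≈ 125.4 K

T_eq = [S₀(1−A)/(4σd²)]^(1/4), so T ∝ (1−A)^(1/4) / √d.
T₁ = [1360×0.57/(4×5.67×10⁻⁸×1.12²)]^(1/4) = 228.47 K.
T₂ = [1360×0.45/(4×5.67×10⁻⁸×4.89²)]^(1/4) = 103.07 K.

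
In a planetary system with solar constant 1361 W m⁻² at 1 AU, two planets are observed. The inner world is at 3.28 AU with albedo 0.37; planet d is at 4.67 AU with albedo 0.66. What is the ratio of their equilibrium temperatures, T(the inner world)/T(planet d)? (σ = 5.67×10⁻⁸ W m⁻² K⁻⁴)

T_eq = [S₀(1−A)/(4σd²)]^(1/4), so T ∝ (1−A)^(1/4) / √d.
T₁ = [1361×0.63/(4×5.67×10⁻⁸×3.28²)]^(1/4) = 136.92 K.
T₂ = [1361×0.34/(4×5.67×10⁻⁸×4.67²)]^(1/4) = 98.35 K.

T₁/T₂ ≈ 1.392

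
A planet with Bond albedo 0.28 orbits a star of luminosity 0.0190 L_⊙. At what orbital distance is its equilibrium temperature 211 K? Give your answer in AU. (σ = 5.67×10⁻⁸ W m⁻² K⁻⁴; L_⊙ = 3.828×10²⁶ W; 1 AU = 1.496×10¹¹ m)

L = 0.0190 × 3.828×10²⁶ = 7.27×10²⁴ W.
From T_eq⁴ = L(1−A)/(16πσd²): d = √[L(1−A)/(16πσT_eq⁴)].
d = √[7.27×10²⁴ × 0.72 / (16π × 5.67×10⁻⁸ × (211)⁴)] = 3.04×10¹⁰ m = 0.204 AU.

d ≈ 0.204 AU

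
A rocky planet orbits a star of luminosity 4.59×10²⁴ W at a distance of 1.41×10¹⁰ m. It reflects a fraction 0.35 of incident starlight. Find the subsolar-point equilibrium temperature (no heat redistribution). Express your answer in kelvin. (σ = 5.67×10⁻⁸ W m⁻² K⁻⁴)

T_ss ≈ 381 K

Flux: S = L/(4πd²) = 4.59×10²⁴/(4π×(1.41×10¹⁰)²) = 1840 W m⁻².
At the subsolar point the surface absorbs S(1−A) and emits σT⁴ per unit area — no factor of 4, since only the local patch is in balance.
T = [1840 × 0.65 / 5.67×10⁻⁸]^(1/4) = (2.11×10¹⁰)^(1/4) = 381 K.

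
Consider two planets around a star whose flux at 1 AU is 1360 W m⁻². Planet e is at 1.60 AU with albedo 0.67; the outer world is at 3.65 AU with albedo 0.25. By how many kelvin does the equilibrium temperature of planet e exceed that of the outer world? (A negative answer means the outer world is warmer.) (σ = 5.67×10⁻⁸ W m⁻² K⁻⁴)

ΔT ≈ 31.2 K

T_eq = [S₀(1−A)/(4σd²)]^(1/4), so T ∝ (1−A)^(1/4) / √d.
T₁ = [1360×0.33/(4×5.67×10⁻⁸×1.60²)]^(1/4) = 166.74 K.
T₂ = [1360×0.75/(4×5.67×10⁻⁸×3.65²)]^(1/4) = 135.55 K.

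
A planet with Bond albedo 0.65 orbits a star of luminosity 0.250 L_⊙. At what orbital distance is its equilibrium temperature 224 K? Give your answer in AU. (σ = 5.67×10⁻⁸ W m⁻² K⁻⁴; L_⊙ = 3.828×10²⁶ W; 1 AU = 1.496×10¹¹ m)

L = 0.250 × 3.828×10²⁶ = 9.57×10²⁵ W.
From T_eq⁴ = L(1−A)/(16πσd²): d = √[L(1−A)/(16πσT_eq⁴)].
d = √[9.57×10²⁵ × 0.35 / (16π × 5.67×10⁻⁸ × (224)⁴)] = 6.83×10¹⁰ m = 0.457 AU.

d ≈ 0.457 AU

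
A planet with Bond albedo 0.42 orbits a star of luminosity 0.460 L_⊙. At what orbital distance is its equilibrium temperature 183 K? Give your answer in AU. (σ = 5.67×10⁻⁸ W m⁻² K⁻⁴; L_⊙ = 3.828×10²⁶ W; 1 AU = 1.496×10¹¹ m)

d ≈ 1.19 AU

L = 0.460 × 3.828×10²⁶ = 1.76×10²⁶ W.
From T_eq⁴ = L(1−A)/(16πσd²): d = √[L(1−A)/(16πσT_eq⁴)].
d = √[1.76×10²⁶ × 0.58 / (16π × 5.67×10⁻⁸ × (183)⁴)] = 1.79×10¹¹ m = 1.19 AU.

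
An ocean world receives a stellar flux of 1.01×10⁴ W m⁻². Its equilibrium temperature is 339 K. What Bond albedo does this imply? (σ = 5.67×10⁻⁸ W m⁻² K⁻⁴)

From T_eq⁴ = S(1−A)/(4σ): 1−A = 4σT_eq⁴/S.
1−A = 4 × 5.67×10⁻⁸ × (339)⁴ / 1.01×10⁴ = 0.297.

A ≈ 0.70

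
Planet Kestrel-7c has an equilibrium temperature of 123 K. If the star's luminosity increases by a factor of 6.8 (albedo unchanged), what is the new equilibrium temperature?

T_eq ≈ 199 K

T_eq ∝ L^(1/4) · d^(−1/2).
T′ = 123 × 6.8^(1/4) = 199 K.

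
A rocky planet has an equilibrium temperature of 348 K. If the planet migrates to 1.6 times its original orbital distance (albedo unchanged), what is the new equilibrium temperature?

T_eq ≈ 275 K

T_eq ∝ L^(1/4) · d^(−1/2).
T′ = 348 / 1.6^(1/2) = 275 K.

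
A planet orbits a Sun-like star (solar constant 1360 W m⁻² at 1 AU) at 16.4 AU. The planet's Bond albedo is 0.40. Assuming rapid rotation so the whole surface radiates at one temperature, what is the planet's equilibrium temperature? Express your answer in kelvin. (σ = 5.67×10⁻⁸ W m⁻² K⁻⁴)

Flux at 16.4 AU: S = 1360/16.4² = 5.06 W m⁻².
Energy balance: absorbed = emitted ⇒ πR²·S(1−A) = 4πR²·σT_eq⁴, so T_eq⁴ = S(1−A)/(4σ).
T_eq = [5.06 × 0.60 / (4 × 5.67×10⁻⁸)]^(1/4) = (1.34×10⁷)^(1/4) = 60.5 K.

T_eq ≈ 60.5 K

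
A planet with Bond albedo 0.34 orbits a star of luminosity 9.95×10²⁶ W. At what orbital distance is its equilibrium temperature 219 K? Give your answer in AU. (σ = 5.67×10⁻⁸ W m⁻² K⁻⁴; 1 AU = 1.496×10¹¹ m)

From T_eq⁴ = L(1−A)/(16πσd²): d = √[L(1−A)/(16πσT_eq⁴)].
d = √[9.95×10²⁶ × 0.66 / (16π × 5.67×10⁻⁸ × (219)⁴)] = 3.16×10¹¹ m = 2.12 AU.

d ≈ 2.12 AU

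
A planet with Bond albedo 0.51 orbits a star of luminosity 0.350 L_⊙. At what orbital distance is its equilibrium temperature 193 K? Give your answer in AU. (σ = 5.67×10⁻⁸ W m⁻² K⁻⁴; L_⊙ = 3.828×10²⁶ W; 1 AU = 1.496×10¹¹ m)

L = 0.350 × 3.828×10²⁶ = 1.34×10²⁶ W.
From T_eq⁴ = L(1−A)/(16πσd²): d = √[L(1−A)/(16πσT_eq⁴)].
d = √[1.34×10²⁶ × 0.49 / (16π × 5.67×10⁻⁸ × (193)⁴)] = 1.29×10¹¹ m = 0.861 AU.

d ≈ 0.861 AU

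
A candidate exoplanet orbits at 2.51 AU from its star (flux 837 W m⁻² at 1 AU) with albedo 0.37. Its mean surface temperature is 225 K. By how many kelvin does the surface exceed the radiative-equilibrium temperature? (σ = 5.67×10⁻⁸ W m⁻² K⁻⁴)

S = 837/2.51² = 132.9 W m⁻².
T_eq = [S(1−A)/(4σ)]^(1/4) = [132.9×0.63/(4×5.67×10⁻⁸)]^(1/4) = 138.6 K.
ΔT = T_surf − T_eq = 225 − 138.6.

ΔT ≈ 86.4 K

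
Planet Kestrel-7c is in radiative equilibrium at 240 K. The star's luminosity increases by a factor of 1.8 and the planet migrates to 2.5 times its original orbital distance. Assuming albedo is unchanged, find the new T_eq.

T_eq ≈ 176 K

T_eq ∝ L^(1/4) · d^(−1/2).
T′ = 240 × 1.8^(1/4) / 2.5^(1/2) = 176 K.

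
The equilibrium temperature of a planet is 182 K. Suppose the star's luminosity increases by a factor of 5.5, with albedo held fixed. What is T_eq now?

T_eq ≈ 279 K

T_eq ∝ L^(1/4) · d^(−1/2).
T′ = 182 × 5.5^(1/4) = 279 K.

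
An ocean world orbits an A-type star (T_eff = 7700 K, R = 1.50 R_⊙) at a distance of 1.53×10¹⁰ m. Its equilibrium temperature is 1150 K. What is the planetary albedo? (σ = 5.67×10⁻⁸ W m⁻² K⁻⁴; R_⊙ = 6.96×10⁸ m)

R_⋆ = 1.50 × 6.96×10⁸ = 1.04×10⁹ m.
L = 4πR_⋆²σT_⋆⁴ = 4π(1.04×10⁹)² × 5.67×10⁻⁸ × (7700)⁴ = 2.73×10²⁷ W.
S = L/(4πd²) = 9.28×10⁵ W m⁻².
From T_eq⁴ = S(1−A)/(4σ): 1−A = 4σT_eq⁴/S.
1−A = 4 × 5.67×10⁻⁸ × (1150)⁴ / 9.28×10⁵ = 0.427.

A ≈ 0.57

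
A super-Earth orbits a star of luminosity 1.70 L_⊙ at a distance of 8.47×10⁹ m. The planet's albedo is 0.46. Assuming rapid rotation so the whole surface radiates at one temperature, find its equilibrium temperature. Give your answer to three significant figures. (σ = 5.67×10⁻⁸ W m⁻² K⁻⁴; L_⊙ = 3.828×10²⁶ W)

T_eq ≈ 1140 K

L = 1.70 × 3.828×10²⁶ = 6.51×10²⁶ W.
Flux: S = L/(4πd²) = 6.51×10²⁶/(4π×(8.47×10⁹)²) = 7.22×10⁵ W m⁻².
Energy balance: absorbed = emitted ⇒ πR²·S(1−A) = 4πR²·σT_eq⁴, so T_eq⁴ = S(1−A)/(4σ).
T_eq = [7.22×10⁵ × 0.54 / (4 × 5.67×10⁻⁸)]^(1/4) = (1.72×10¹²)^(1/4) = 1140 K.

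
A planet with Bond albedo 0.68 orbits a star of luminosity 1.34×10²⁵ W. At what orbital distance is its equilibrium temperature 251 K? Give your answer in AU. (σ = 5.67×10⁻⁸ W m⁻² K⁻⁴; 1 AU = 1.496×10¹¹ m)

d ≈ 0.130 AU

From T_eq⁴ = L(1−A)/(16πσd²): d = √[L(1−A)/(16πσT_eq⁴)].
d = √[1.34×10²⁵ × 0.32 / (16π × 5.67×10⁻⁸ × (251)⁴)] = 1.95×10¹⁰ m = 0.130 AU.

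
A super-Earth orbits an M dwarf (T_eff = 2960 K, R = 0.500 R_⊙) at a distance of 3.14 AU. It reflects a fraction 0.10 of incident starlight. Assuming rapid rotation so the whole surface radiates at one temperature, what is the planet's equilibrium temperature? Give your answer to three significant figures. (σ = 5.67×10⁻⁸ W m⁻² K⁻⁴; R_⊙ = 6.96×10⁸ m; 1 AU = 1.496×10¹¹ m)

R_⋆ = 0.500 × 6.96×10⁸ = 3.48×10⁸ m.
d = 3.14 AU = 4.70×10¹¹ m.
L = 4πR_⋆²σT_⋆⁴ = 4π(3.48×10⁸)² × 5.67×10⁻⁸ × (2960)⁴ = 6.62×10²⁴ W.
S = L/(4πd²) = 2.39 W m⁻².
Energy balance: absorbed = emitted ⇒ πR²·S(1−A) = 4πR²·σT_eq⁴, so T_eq⁴ = S(1−A)/(4σ).
T_eq = [2.39 × 0.90 / (4 × 5.67×10⁻⁸)]^(1/4) = (9.48×10⁶)^(1/4) = 55.5 K.

T_eq ≈ 55.5 K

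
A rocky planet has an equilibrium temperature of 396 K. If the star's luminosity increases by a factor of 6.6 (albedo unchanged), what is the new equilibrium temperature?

T_eq ∝ L^(1/4) · d^(−1/2).
T′ = 396 × 6.6^(1/4) = 635 K.

T_eq ≈ 635 K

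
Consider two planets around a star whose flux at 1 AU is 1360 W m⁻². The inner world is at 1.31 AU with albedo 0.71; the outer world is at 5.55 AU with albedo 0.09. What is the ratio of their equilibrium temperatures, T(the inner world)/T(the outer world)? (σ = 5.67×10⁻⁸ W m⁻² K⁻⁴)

T₁/T₂ ≈ 1.547

T_eq = [S₀(1−A)/(4σd²)]^(1/4), so T ∝ (1−A)^(1/4) / √d.
T₁ = [1360×0.29/(4×5.67×10⁻⁸×1.31²)]^(1/4) = 178.42 K.
T₂ = [1360×0.91/(4×5.67×10⁻⁸×5.55²)]^(1/4) = 115.37 K.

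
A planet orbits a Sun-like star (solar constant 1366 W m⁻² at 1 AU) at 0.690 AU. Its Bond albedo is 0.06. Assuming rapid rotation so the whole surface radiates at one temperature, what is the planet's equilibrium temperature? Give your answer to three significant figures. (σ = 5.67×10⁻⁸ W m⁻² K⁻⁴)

T_eq ≈ 330 K

Flux at 0.690 AU: S = 1366/0.690² = 2870 W m⁻².
Energy balance: absorbed = emitted ⇒ πR²·S(1−A) = 4πR²·σT_eq⁴, so T_eq⁴ = S(1−A)/(4σ).
T_eq = [2870 × 0.94 / (4 × 5.67×10⁻⁸)]^(1/4) = (1.19×10¹⁰)^(1/4) = 330 K.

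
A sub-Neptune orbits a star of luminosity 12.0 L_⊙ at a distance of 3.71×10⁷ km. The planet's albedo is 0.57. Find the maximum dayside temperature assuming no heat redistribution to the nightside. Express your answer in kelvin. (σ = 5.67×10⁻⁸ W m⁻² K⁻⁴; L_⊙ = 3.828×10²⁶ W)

d = 3.71×10⁷ km = 3.71×10¹⁰ m.
L = 12.0 × 3.828×10²⁶ = 4.59×10²⁷ W.
Flux: S = L/(4πd²) = 4.59×10²⁷/(4π×(3.71×10¹⁰)²) = 2.66×10⁵ W m⁻².
With no redistribution each surface element balances locally: S(1−A) = σT⁴.
T = [2.66×10⁵ × 0.43 / 5.67×10⁻⁸]^(1/4) = (2.01×10¹²)^(1/4) = 1190 K.

T_ss ≈ 1190 K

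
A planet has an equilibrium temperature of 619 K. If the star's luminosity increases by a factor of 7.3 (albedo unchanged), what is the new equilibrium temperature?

T_eq ≈ 1020 K

T_eq ∝ L^(1/4) · d^(−1/2).
T′ = 619 × 7.3^(1/4) = 1020 K.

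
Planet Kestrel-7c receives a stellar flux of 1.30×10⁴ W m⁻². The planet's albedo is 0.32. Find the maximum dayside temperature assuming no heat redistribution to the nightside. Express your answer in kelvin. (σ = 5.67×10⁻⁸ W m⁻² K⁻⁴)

T_ss ≈ 628 K

With no redistribution each surface element balances locally: S(1−A) = σT⁴.
T = [1.30×10⁴ × 0.68 / 5.67×10⁻⁸]^(1/4) = (1.56×10¹¹)^(1/4) = 628 K.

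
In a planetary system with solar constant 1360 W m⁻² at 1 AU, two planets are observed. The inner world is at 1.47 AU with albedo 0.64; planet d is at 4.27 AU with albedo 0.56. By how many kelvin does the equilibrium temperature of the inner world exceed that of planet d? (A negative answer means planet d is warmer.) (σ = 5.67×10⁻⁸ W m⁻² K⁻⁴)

ΔT ≈ 68.1 K

T_eq = [S₀(1−A)/(4σd²)]^(1/4), so T ∝ (1−A)^(1/4) / √d.
T₁ = [1360×0.36/(4×5.67×10⁻⁸×1.47²)]^(1/4) = 177.78 K.
T₂ = [1360×0.44/(4×5.67×10⁻⁸×4.27²)]^(1/4) = 109.68 K.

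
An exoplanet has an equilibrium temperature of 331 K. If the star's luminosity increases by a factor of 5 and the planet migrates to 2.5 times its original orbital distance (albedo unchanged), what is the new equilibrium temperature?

T_eq ≈ 313 K

T_eq ∝ L^(1/4) · d^(−1/2).
T′ = 331 × 5^(1/4) / 2.5^(1/2) = 313 K.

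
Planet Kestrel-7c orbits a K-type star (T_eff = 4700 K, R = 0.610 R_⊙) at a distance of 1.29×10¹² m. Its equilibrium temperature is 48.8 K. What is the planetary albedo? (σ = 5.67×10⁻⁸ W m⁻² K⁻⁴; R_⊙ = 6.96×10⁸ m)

R_⋆ = 0.610 × 6.96×10⁸ = 4.25×10⁸ m.
L = 4πR_⋆²σT_⋆⁴ = 4π(4.25×10⁸)² × 5.67×10⁻⁸ × (4700)⁴ = 6.27×10²⁵ W.
S = L/(4πd²) = 3.00 W m⁻².
From T_eq⁴ = S(1−A)/(4σ): 1−A = 4σT_eq⁴/S.
1−A = 4 × 5.67×10⁻⁸ × (48.8)⁴ / 3.00 = 0.429.

A ≈ 0.57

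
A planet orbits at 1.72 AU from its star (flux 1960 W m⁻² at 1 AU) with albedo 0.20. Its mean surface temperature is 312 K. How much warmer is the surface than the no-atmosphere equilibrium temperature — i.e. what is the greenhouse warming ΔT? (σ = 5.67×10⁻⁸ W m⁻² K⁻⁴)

S = 1960/1.72² = 662.5 W m⁻².
T_eq = [S(1−A)/(4σ)]^(1/4) = [662.5×0.80/(4×5.67×10⁻⁸)]^(1/4) = 219.9 K.
ΔT = T_surf − T_eq = 312 − 219.9.

ΔT ≈ 92.1 K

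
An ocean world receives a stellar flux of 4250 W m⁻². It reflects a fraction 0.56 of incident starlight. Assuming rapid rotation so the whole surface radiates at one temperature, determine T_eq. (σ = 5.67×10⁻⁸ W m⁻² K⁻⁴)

T_eq ≈ 301 K

Energy balance: absorbed = emitted ⇒ πR²·S(1−A) = 4πR²·σT_eq⁴, so T_eq⁴ = S(1−A)/(4σ).
T_eq = [4250 × 0.44 / (4 × 5.67×10⁻⁸)]^(1/4) = (8.25×10⁹)^(1/4) = 301 K.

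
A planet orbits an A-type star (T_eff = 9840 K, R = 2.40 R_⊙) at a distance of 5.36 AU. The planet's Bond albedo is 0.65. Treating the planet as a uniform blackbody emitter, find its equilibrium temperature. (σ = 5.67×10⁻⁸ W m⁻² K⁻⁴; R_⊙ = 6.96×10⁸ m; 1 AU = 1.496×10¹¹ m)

T_eq ≈ 244 K

R_⋆ = 2.40 × 6.96×10⁸ = 1.67×10⁹ m.
d = 5.36 AU = 8.02×10¹¹ m.
L = 4πR_⋆²σT_⋆⁴ = 4π(1.67×10⁹)² × 5.67×10⁻⁸ × (9840)⁴ = 1.86×10²⁸ W.
S = L/(4πd²) = 2310 W m⁻².
Energy balance: absorbed = emitted ⇒ πR²·S(1−A) = 4πR²·σT_eq⁴, so T_eq⁴ = S(1−A)/(4σ).
T_eq = [2310 × 0.35 / (4 × 5.67×10⁻⁸)]^(1/4) = (3.56×10⁹)^(1/4) = 244 K.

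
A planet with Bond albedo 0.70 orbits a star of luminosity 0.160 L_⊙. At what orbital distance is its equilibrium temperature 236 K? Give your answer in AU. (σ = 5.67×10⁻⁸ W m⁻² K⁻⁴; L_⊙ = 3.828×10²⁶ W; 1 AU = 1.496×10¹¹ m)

L = 0.160 × 3.828×10²⁶ = 6.12×10²⁵ W.
From T_eq⁴ = L(1−A)/(16πσd²): d = √[L(1−A)/(16πσT_eq⁴)].
d = √[6.12×10²⁵ × 0.30 / (16π × 5.67×10⁻⁸ × (236)⁴)] = 4.56×10¹⁰ m = 0.305 AU.

d ≈ 0.305 AU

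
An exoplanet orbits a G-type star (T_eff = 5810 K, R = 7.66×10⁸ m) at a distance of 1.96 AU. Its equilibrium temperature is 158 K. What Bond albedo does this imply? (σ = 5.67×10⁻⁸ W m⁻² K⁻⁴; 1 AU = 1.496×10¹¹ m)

A ≈ 0.68

d = 1.96 AU = 2.93×10¹¹ m.
L = 4πR_⋆²σT_⋆⁴ = 4π(7.66×10⁸)² × 5.67×10⁻⁸ × (5810)⁴ = 4.76×10²⁶ W.
S = L/(4πd²) = 441 W m⁻².
From T_eq⁴ = S(1−A)/(4σ): 1−A = 4σT_eq⁴/S.
1−A = 4 × 5.67×10⁻⁸ × (158)⁴ / 441 = 0.321.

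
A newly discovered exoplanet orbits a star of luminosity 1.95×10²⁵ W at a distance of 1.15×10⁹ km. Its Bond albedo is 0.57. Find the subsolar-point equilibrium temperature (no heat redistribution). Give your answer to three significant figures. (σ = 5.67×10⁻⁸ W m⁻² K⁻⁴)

d = 1.15×10⁹ km = 1.15×10¹² m.
Flux: S = L/(4πd²) = 1.95×10²⁵/(4π×(1.15×10¹²)²) = 1.17 W m⁻².
At the subsolar point the surface absorbs S(1−A) and emits σT⁴ per unit area — no factor of 4, since only the local patch is in balance.
T = [1.17 × 0.43 / 5.67×10⁻⁸]^(1/4) = (8.90×10⁶)^(1/4) = 54.6 K.

T_ss ≈ 54.6 K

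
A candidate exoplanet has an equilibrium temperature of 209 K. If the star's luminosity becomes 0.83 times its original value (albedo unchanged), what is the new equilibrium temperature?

T_eq ∝ L^(1/4) · d^(−1/2).
T′ = 209 × 0.83^(1/4) = 199 K.

T_eq ≈ 199 K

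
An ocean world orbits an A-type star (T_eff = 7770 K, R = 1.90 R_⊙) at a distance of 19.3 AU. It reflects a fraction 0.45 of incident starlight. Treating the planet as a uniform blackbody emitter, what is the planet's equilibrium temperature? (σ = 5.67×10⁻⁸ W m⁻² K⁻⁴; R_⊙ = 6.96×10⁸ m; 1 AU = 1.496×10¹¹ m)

T_eq ≈ 101 K

R_⋆ = 1.90 × 6.96×10⁸ = 1.32×10⁹ m.
d = 19.3 AU = 2.89×10¹² m.
L = 4πR_⋆²σT_⋆⁴ = 4π(1.32×10⁹)² × 5.67×10⁻⁸ × (7770)⁴ = 4.54×10²⁷ W.
S = L/(4πd²) = 43.4 W m⁻².
Energy balance: absorbed = emitted ⇒ πR²·S(1−A) = 4πR²·σT_eq⁴, so T_eq⁴ = S(1−A)/(4σ).
T_eq = [43.4 × 0.55 / (4 × 5.67×10⁻⁸)]^(1/4) = (1.05×10⁸)^(1/4) = 101 K.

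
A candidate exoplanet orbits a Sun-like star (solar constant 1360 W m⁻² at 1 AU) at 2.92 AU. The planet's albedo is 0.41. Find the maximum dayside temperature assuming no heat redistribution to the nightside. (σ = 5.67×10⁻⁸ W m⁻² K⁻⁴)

Flux at 2.92 AU: S = 1360/2.92² = 160 W m⁻².
With no redistribution each surface element balances locally: S(1−A) = σT⁴.
T = [160 × 0.59 / 5.67×10⁻⁸]^(1/4) = (1.66×10⁹)^(1/4) = 202 K.

T_ss ≈ 202 K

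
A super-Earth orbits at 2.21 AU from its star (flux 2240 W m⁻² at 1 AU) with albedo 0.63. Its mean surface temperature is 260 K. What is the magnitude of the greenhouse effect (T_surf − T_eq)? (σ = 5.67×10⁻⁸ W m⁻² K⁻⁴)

ΔT ≈ 94.6 K

S = 2240/2.21² = 458.6 W m⁻².
T_eq = [S(1−A)/(4σ)]^(1/4) = [458.6×0.37/(4×5.67×10⁻⁸)]^(1/4) = 165.4 K.
ΔT = T_surf − T_eq = 260 − 165.4.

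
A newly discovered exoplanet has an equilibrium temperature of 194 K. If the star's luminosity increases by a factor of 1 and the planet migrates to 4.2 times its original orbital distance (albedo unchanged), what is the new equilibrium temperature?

T_eq ≈ 94.7 K

T_eq ∝ L^(1/4) · d^(−1/2).
T′ = 194 × 1^(1/4) / 4.2^(1/2) = 94.7 K.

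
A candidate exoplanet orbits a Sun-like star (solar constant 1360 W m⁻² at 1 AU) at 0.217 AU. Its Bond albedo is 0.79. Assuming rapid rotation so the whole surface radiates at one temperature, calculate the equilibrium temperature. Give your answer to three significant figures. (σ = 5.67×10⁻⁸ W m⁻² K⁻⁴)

T_eq ≈ 404 K

Flux at 0.217 AU: S = 1360/0.217² = 2.89×10⁴ W m⁻².
Energy balance: absorbed = emitted ⇒ πR²·S(1−A) = 4πR²·σT_eq⁴, so T_eq⁴ = S(1−A)/(4σ).
T_eq = [2.89×10⁴ × 0.21 / (4 × 5.67×10⁻⁸)]^(1/4) = (2.67×10¹⁰)^(1/4) = 404 K.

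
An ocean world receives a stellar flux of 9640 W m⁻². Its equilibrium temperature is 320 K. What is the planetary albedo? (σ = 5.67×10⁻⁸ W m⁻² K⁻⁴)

From T_eq⁴ = S(1−A)/(4σ): 1−A = 4σT_eq⁴/S.
1−A = 4 × 5.67×10⁻⁸ × (320)⁴ / 9640 = 0.247.

A ≈ 0.75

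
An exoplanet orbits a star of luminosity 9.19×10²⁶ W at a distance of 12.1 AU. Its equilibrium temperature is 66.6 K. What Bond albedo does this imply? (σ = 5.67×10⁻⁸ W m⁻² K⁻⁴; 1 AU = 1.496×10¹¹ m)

A ≈ 0.80

d = 12.1 AU = 1.81×10¹² m.
Flux: S = L/(4πd²) = 9.19×10²⁶/(4π×(1.81×10¹²)²) = 22.3 W m⁻².
From T_eq⁴ = S(1−A)/(4σ): 1−A = 4σT_eq⁴/S.
1−A = 4 × 5.67×10⁻⁸ × (66.6)⁴ / 22.3 = 0.200.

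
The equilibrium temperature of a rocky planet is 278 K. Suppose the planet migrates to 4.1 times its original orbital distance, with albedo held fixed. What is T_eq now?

T_eq ∝ L^(1/4) · d^(−1/2).
T′ = 278 / 4.1^(1/2) = 137 K.

T_eq ≈ 137 K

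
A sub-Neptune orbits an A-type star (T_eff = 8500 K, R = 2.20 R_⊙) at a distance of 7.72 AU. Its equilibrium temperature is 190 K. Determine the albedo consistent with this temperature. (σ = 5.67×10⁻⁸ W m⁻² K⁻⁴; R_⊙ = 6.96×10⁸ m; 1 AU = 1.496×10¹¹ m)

A ≈ 0.43

R_⋆ = 2.20 × 6.96×10⁸ = 1.53×10⁹ m.
d = 7.72 AU = 1.15×10¹² m.
L = 4πR_⋆²σT_⋆⁴ = 4π(1.53×10⁹)² × 5.67×10⁻⁸ × (8500)⁴ = 8.72×10²⁷ W.
S = L/(4πd²) = 520 W m⁻².
From T_eq⁴ = S(1−A)/(4σ): 1−A = 4σT_eq⁴/S.
1−A = 4 × 5.67×10⁻⁸ × (190)⁴ / 520 = 0.568.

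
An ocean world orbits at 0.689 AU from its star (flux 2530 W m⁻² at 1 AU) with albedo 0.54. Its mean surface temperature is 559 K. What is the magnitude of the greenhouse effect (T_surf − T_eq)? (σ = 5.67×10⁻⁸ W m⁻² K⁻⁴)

S = 2530/0.689² = 5329 W m⁻².
T_eq = [S(1−A)/(4σ)]^(1/4) = [5329×0.46/(4×5.67×10⁻⁸)]^(1/4) = 322.4 K.
ΔT = T_surf − T_eq = 559 − 322.4.

ΔT ≈ 236.6 K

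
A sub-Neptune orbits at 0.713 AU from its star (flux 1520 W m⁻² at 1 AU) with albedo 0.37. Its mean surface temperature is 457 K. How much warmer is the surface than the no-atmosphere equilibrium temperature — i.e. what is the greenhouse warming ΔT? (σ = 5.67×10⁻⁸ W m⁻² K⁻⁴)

S = 1520/0.713² = 2990 W m⁻².
T_eq = [S(1−A)/(4σ)]^(1/4) = [2990×0.63/(4×5.67×10⁻⁸)]^(1/4) = 301.9 K.
ΔT = T_surf − T_eq = 457 − 301.9.

ΔT ≈ 155.1 K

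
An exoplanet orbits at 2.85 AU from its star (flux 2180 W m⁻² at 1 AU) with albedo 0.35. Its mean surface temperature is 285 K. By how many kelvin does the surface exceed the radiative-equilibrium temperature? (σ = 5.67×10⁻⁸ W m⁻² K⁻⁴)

S = 2180/2.85² = 268.4 W m⁻².
T_eq = [S(1−A)/(4σ)]^(1/4) = [268.4×0.65/(4×5.67×10⁻⁸)]^(1/4) = 166.5 K.
ΔT = T_surf − T_eq = 285 − 166.5.

ΔT ≈ 118.5 K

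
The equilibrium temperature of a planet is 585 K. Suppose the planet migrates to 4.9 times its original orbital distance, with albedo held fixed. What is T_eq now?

T_eq ≈ 264 K

T_eq ∝ L^(1/4) · d^(−1/2).
T′ = 585 / 4.9^(1/2) = 264 K.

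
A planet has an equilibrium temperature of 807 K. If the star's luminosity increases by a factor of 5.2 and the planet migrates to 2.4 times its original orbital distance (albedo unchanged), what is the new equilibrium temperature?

T_eq ∝ L^(1/4) · d^(−1/2).
T′ = 807 × 5.2^(1/4) / 2.4^(1/2) = 787 K.

T_eq ≈ 787 K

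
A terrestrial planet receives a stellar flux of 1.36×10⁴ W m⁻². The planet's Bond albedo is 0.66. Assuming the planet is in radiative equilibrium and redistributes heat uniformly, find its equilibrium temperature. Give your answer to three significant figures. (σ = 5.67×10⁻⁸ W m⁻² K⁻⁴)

Energy balance: absorbed = emitted ⇒ πR²·S(1−A) = 4πR²·σT_eq⁴, so T_eq⁴ = S(1−A)/(4σ).
T_eq = [1.36×10⁴ × 0.34 / (4 × 5.67×10⁻⁸)]^(1/4) = (2.04×10¹⁰)^(1/4) = 378 K.

T_eq ≈ 378 K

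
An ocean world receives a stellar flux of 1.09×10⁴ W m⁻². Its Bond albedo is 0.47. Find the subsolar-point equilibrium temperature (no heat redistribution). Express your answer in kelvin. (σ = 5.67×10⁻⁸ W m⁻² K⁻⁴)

T_ss ≈ 565 K

At the subsolar point the surface absorbs S(1−A) and emits σT⁴ per unit area — no factor of 4, since only the local patch is in balance.
T = [1.09×10⁴ × 0.53 / 5.67×10⁻⁸]^(1/4) = (1.02×10¹¹)^(1/4) = 565 K.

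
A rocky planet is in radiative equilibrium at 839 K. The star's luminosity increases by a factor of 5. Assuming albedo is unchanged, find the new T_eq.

T_eq ≈ 1250 K

T_eq ∝ L^(1/4) · d^(−1/2).
T′ = 839 × 5^(1/4) = 1250 K.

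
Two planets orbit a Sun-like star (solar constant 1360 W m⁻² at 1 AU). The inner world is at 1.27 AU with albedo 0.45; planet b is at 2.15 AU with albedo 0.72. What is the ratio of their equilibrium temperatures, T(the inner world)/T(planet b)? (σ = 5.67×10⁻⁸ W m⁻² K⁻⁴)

T₁/T₂ ≈ 1.540

T_eq = [S₀(1−A)/(4σd²)]^(1/4), so T ∝ (1−A)^(1/4) / √d.
T₁ = [1360×0.55/(4×5.67×10⁻⁸×1.27²)]^(1/4) = 212.65 K.
T₂ = [1360×0.28/(4×5.67×10⁻⁸×2.15²)]^(1/4) = 138.05 K.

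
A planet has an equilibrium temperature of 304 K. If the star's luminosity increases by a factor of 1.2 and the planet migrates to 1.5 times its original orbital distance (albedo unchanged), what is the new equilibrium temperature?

T_eq ∝ L^(1/4) · d^(−1/2).
T′ = 304 × 1.2^(1/4) / 1.5^(1/2) = 260 K.

T_eq ≈ 260 K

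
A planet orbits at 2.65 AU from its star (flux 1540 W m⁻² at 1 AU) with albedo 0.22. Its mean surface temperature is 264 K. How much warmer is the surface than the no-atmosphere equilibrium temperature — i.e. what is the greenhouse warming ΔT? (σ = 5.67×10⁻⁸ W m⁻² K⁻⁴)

ΔT ≈ 98.3 K

S = 1540/2.65² = 219.3 W m⁻².
T_eq = [S(1−A)/(4σ)]^(1/4) = [219.3×0.78/(4×5.67×10⁻⁸)]^(1/4) = 165.7 K.
ΔT = T_surf − T_eq = 264 − 165.7.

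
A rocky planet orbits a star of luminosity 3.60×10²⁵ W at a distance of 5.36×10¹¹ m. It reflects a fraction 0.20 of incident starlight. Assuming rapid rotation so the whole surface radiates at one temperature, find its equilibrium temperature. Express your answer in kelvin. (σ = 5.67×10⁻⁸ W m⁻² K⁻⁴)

T_eq ≈ 77.0 K

Flux: S = L/(4πd²) = 3.60×10²⁵/(4π×(5.36×10¹¹)²) = 9.97 W m⁻².
Energy balance: absorbed = emitted ⇒ πR²·S(1−A) = 4πR²·σT_eq⁴, so T_eq⁴ = S(1−A)/(4σ).
T_eq = [9.97 × 0.80 / (4 × 5.67×10⁻⁸)]^(1/4) = (3.52×10⁷)^(1/4) = 77.0 K.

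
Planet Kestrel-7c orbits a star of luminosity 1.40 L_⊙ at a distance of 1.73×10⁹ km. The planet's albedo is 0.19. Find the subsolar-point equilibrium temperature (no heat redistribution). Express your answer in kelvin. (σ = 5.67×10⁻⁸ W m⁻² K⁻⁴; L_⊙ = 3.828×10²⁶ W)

d = 1.73×10⁹ km = 1.73×10¹² m.
L = 1.40 × 3.828×10²⁶ = 5.36×10²⁶ W.
Flux: S = L/(4πd²) = 5.36×10²⁶/(4π×(1.73×10¹²)²) = 14.2 W m⁻².
At the subsolar point the surface absorbs S(1−A) and emits σT⁴ per unit area — no factor of 4, since only the local patch is in balance.
T = [14.2 × 0.81 / 5.67×10⁻⁸]^(1/4) = (2.04×10⁸)^(1/4) = 119 K.

T_ss ≈ 119 K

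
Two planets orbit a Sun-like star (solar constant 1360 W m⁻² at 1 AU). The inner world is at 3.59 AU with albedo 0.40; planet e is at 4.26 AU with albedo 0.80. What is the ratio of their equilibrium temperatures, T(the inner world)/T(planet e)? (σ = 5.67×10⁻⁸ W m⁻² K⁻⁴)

T₁/T₂ ≈ 1.434

T_eq = [S₀(1−A)/(4σd²)]^(1/4), so T ∝ (1−A)^(1/4) / √d.
T₁ = [1360×0.60/(4×5.67×10⁻⁸×3.59²)]^(1/4) = 129.26 K.
T₂ = [1360×0.20/(4×5.67×10⁻⁸×4.26²)]^(1/4) = 90.16 K.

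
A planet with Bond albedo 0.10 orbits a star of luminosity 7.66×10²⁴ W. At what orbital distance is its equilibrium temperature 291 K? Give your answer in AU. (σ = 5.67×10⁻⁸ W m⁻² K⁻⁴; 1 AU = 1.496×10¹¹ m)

From T_eq⁴ = L(1−A)/(16πσd²): d = √[L(1−A)/(16πσT_eq⁴)].
d = √[7.66×10²⁴ × 0.90 / (16π × 5.67×10⁻⁸ × (291)⁴)] = 1.84×10¹⁰ m = 0.123 AU.

d ≈ 0.123 AU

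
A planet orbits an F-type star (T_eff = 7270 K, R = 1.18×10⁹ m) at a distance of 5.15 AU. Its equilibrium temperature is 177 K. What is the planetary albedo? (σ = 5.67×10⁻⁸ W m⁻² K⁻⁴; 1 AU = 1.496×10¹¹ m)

A ≈ 0.40

d = 5.15 AU = 7.70×10¹¹ m.
L = 4πR_⋆²σT_⋆⁴ = 4π(1.18×10⁹)² × 5.67×10⁻⁸ × (7270)⁴ = 2.77×10²⁷ W.
S = L/(4πd²) = 372 W m⁻².
From T_eq⁴ = S(1−A)/(4σ): 1−A = 4σT_eq⁴/S.
1−A = 4 × 5.67×10⁻⁸ × (177)⁴ / 372 = 0.599.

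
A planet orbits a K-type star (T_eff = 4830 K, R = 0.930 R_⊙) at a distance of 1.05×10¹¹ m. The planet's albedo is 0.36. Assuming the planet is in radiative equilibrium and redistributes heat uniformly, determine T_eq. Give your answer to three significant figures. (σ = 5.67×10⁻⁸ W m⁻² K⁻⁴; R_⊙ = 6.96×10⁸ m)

R_⋆ = 0.930 × 6.96×10⁸ = 6.47×10⁸ m.
L = 4πR_⋆²σT_⋆⁴ = 4π(6.47×10⁸)² × 5.67×10⁻⁸ × (4830)⁴ = 1.62×10²⁶ W.
S = L/(4πd²) = 1170 W m⁻².
Energy balance: absorbed = emitted ⇒ πR²·S(1−A) = 4πR²·σT_eq⁴, so T_eq⁴ = S(1−A)/(4σ).
T_eq = [1170 × 0.64 / (4 × 5.67×10⁻⁸)]^(1/4) = (3.31×10⁹)^(1/4) = 240 K.

T_eq ≈ 240 K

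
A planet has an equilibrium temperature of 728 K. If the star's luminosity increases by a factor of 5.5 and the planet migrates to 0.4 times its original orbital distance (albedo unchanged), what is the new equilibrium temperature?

T_eq ≈ 1760 K

T_eq ∝ L^(1/4) · d^(−1/2).
T′ = 728 × 5.5^(1/4) / 0.4^(1/2) = 1760 K.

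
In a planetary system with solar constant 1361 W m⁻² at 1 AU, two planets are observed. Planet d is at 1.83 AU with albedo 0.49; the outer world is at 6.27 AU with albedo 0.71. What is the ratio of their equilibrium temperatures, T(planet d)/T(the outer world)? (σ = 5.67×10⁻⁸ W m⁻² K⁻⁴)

T₁/T₂ ≈ 2.132

T_eq = [S₀(1−A)/(4σd²)]^(1/4), so T ∝ (1−A)^(1/4) / √d.
T₁ = [1361×0.51/(4×5.67×10⁻⁸×1.83²)]^(1/4) = 173.87 K.
T₂ = [1361×0.29/(4×5.67×10⁻⁸×6.27²)]^(1/4) = 81.57 K.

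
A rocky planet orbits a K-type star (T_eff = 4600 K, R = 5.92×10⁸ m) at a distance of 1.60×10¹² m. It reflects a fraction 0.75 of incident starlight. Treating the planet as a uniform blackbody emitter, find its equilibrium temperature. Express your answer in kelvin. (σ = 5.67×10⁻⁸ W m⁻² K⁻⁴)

L = 4πR_⋆²σT_⋆⁴ = 4π(5.92×10⁸)² × 5.67×10⁻⁸ × (4600)⁴ = 1.12×10²⁶ W.
S = L/(4πd²) = 3.48 W m⁻².
Energy balance: absorbed = emitted ⇒ πR²·S(1−A) = 4πR²·σT_eq⁴, so T_eq⁴ = S(1−A)/(4σ).
T_eq = [3.48 × 0.25 / (4 × 5.67×10⁻⁸)]^(1/4) = (3.83×10⁶)^(1/4) = 44.2 K.

T_eq ≈ 44.2 K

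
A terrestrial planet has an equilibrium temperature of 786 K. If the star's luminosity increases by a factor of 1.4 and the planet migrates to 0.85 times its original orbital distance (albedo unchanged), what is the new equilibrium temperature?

T_eq ≈ 927 K

T_eq ∝ L^(1/4) · d^(−1/2).
T′ = 786 × 1.4^(1/4) / 0.85^(1/2) = 927 K.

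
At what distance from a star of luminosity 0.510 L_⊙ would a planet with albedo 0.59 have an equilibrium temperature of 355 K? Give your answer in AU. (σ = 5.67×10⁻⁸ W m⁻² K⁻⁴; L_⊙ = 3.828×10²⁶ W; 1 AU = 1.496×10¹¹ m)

d ≈ 0.281 AU

L = 0.510 × 3.828×10²⁶ = 1.95×10²⁶ W.
From T_eq⁴ = L(1−A)/(16πσd²): d = √[L(1−A)/(16πσT_eq⁴)].
d = √[1.95×10²⁶ × 0.41 / (16π × 5.67×10⁻⁸ × (355)⁴)] = 4.21×10¹⁰ m = 0.281 AU.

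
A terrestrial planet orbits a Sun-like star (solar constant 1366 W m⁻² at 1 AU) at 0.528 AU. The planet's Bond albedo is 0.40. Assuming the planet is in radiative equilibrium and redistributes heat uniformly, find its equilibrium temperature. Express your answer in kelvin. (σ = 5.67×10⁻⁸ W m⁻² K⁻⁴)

T_eq ≈ 337 K

Flux at 0.528 AU: S = 1366/0.528² = 4900 W m⁻².
Energy balance: absorbed = emitted ⇒ πR²·S(1−A) = 4πR²·σT_eq⁴, so T_eq⁴ = S(1−A)/(4σ).
T_eq = [4900 × 0.60 / (4 × 5.67×10⁻⁸)]^(1/4) = (1.30×10¹⁰)^(1/4) = 337 K.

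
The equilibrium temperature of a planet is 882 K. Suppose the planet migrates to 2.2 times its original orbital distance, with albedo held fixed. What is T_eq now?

T_eq ≈ 595 K

T_eq ∝ L^(1/4) · d^(−1/2).
T′ = 882 / 2.2^(1/2) = 595 K.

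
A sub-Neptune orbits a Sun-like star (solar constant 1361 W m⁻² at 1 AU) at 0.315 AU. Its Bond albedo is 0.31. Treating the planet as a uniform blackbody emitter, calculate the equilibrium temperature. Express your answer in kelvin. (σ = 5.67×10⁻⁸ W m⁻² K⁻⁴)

T_eq ≈ 452 K

Flux at 0.315 AU: S = 1361/0.315² = 1.37×10⁴ W m⁻².
Energy balance: absorbed = emitted ⇒ πR²·S(1−A) = 4πR²·σT_eq⁴, so T_eq⁴ = S(1−A)/(4σ).
T_eq = [1.37×10⁴ × 0.69 / (4 × 5.67×10⁻⁸)]^(1/4) = (4.17×10¹⁰)^(1/4) = 452 K.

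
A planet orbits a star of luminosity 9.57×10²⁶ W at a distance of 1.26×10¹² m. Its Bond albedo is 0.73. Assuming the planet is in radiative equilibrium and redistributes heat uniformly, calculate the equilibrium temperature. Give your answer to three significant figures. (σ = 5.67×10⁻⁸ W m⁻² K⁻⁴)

T_eq ≈ 86.9 K

Flux: S = L/(4πd²) = 9.57×10²⁶/(4π×(1.26×10¹²)²) = 48.0 W m⁻².
Energy balance: absorbed = emitted ⇒ πR²·S(1−A) = 4πR²·σT_eq⁴, so T_eq⁴ = S(1−A)/(4σ).
T_eq = [48.0 × 0.27 / (4 × 5.67×10⁻⁸)]^(1/4) = (5.71×10⁷)^(1/4) = 86.9 K.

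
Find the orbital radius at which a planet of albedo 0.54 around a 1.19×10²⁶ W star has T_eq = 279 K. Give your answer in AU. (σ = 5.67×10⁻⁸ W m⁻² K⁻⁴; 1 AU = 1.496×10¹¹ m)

d ≈ 0.376 AU

From T_eq⁴ = L(1−A)/(16πσd²): d = √[L(1−A)/(16πσT_eq⁴)].
d = √[1.19×10²⁶ × 0.46 / (16π × 5.67×10⁻⁸ × (279)⁴)] = 5.63×10¹⁰ m = 0.376 AU.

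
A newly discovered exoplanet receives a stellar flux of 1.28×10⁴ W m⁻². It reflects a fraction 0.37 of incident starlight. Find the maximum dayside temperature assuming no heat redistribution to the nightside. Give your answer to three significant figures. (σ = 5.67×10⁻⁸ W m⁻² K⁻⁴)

T_ss ≈ 614 K

With no redistribution each surface element balances locally: S(1−A) = σT⁴.
T = [1.28×10⁴ × 0.63 / 5.67×10⁻⁸]^(1/4) = (1.42×10¹¹)^(1/4) = 614 K.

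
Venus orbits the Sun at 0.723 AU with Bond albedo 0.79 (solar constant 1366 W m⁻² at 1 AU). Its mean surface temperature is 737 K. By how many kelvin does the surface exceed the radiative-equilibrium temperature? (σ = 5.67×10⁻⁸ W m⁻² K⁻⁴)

S = 1366/0.723² = 2613 W m⁻².
T_eq = [S(1−A)/(4σ)]^(1/4) = [2613×0.21/(4×5.67×10⁻⁸)]^(1/4) = 221.8 K.
ΔT = T_surf − T_eq = 737 − 221.8.

ΔT ≈ 515.2 K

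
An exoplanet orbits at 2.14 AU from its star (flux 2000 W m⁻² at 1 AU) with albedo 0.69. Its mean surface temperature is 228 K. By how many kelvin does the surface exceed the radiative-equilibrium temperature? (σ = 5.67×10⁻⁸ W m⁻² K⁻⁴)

S = 2000/2.14² = 436.7 W m⁻².
T_eq = [S(1−A)/(4σ)]^(1/4) = [436.7×0.31/(4×5.67×10⁻⁸)]^(1/4) = 156.3 K.
ΔT = T_surf − T_eq = 228 − 156.3.

ΔT ≈ 71.7 K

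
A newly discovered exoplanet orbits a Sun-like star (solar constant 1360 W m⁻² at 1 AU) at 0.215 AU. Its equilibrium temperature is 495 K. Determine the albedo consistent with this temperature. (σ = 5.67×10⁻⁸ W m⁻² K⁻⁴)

Flux at 0.215 AU: S = 1360/0.215² = 2.94×10⁴ W m⁻².
From T_eq⁴ = S(1−A)/(4σ): 1−A = 4σT_eq⁴/S.
1−A = 4 × 5.67×10⁻⁸ × (495)⁴ / 2.94×10⁴ = 0.463.

A ≈ 0.54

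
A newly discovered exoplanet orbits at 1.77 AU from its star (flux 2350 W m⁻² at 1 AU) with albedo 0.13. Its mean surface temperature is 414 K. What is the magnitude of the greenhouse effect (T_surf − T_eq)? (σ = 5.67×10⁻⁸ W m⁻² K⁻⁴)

ΔT ≈ 182.4 K

S = 2350/1.77² = 750.1 W m⁻².
T_eq = [S(1−A)/(4σ)]^(1/4) = [750.1×0.87/(4×5.67×10⁻⁸)]^(1/4) = 231.6 K.
ΔT = T_surf − T_eq = 414 − 231.6.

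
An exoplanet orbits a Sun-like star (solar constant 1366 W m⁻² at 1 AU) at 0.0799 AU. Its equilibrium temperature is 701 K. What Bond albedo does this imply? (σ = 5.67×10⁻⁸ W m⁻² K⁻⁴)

A ≈ 0.74

Flux at 0.0799 AU: S = 1366/0.0799² = 2.14×10⁵ W m⁻².
From T_eq⁴ = S(1−A)/(4σ): 1−A = 4σT_eq⁴/S.
1−A = 4 × 5.67×10⁻⁸ × (701)⁴ / 2.14×10⁵ = 0.256.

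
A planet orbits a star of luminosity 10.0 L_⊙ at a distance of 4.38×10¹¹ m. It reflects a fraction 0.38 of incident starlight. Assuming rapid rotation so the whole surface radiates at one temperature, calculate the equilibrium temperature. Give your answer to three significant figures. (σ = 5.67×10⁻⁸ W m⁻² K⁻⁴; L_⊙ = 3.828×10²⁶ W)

T_eq ≈ 257 K

L = 10.0 × 3.828×10²⁶ = 3.83×10²⁷ W.
Flux: S = L/(4πd²) = 3.83×10²⁷/(4π×(4.38×10¹¹)²) = 1590 W m⁻².
Energy balance: absorbed = emitted ⇒ πR²·S(1−A) = 4πR²·σT_eq⁴, so T_eq⁴ = S(1−A)/(4σ).
T_eq = [1590 × 0.62 / (4 × 5.67×10⁻⁸)]^(1/4) = (4.34×10⁹)^(1/4) = 257 K.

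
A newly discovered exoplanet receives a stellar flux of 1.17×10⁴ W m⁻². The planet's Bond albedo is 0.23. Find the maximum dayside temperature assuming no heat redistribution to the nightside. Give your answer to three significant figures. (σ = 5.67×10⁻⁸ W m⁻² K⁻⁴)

T_ss ≈ 631 K

With no redistribution each surface element balances locally: S(1−A) = σT⁴.
T = [1.17×10⁴ × 0.77 / 5.67×10⁻⁸]^(1/4) = (1.59×10¹¹)^(1/4) = 631 K.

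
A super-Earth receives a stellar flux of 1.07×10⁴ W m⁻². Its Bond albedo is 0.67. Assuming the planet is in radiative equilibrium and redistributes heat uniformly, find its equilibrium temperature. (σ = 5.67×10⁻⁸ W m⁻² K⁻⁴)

T_eq ≈ 353 K

Energy balance: absorbed = emitted ⇒ πR²·S(1−A) = 4πR²·σT_eq⁴, so T_eq⁴ = S(1−A)/(4σ).
T_eq = [1.07×10⁴ × 0.33 / (4 × 5.67×10⁻⁸)]^(1/4) = (1.56×10¹⁰)^(1/4) = 353 K.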